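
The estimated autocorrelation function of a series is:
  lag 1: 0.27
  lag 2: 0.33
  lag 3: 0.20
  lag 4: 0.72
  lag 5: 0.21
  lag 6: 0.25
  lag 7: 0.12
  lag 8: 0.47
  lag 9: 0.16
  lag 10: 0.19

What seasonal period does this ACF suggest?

4

The largest autocorrelation is r_4 = 0.72, with a weaker echo at lag 8 (0.47); the remaining lags stay at or below 0.33.
The dominant spike at lag 4 indicates a seasonal period of 4.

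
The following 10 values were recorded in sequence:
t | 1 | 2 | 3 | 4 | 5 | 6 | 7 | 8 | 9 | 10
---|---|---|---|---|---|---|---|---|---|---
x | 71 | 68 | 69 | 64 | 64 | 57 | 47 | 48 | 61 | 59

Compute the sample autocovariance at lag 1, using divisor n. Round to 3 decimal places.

Mean x̄ = (71 + 68 + 69 + 64 + 64 + 57 + 47 + 48 + 61 + 59)/10 = 60.8000
Σ_{t=1}^{9}(x_t−x̄)(x_{t+1}−x̄) = 382.9600
γ_1 = 382.9600 / 10 = 38.296

38.296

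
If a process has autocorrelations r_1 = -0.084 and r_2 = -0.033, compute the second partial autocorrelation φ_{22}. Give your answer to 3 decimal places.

-0.040

φ_{22} = (r_2 − r_1²) / (1 − r_1²)
r_1² = (-0.084)² = 0.007056
Numerator = -0.033 − 0.0071 = -0.0401; denominator = 1 − 0.0071 = 0.9929
φ_{22} = -0.0401 / 0.9929 = -0.040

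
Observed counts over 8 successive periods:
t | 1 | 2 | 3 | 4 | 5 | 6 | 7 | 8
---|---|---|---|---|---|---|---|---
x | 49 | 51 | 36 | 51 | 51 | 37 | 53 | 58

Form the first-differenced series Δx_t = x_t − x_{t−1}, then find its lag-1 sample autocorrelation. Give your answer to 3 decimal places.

First differences Δx: 2, -15, 15, 0, -14, 16, 5
Mean of differences = 1.2857
Numerator Σ(Δx_t−Δx̄)(Δx_{t+1}−Δx̄) = -403.2245
Denominator Σ(Δx_t−Δx̄)² = 919.4286
r_1(Δx) = -403.2245 / 919.4286 = -0.439

-0.439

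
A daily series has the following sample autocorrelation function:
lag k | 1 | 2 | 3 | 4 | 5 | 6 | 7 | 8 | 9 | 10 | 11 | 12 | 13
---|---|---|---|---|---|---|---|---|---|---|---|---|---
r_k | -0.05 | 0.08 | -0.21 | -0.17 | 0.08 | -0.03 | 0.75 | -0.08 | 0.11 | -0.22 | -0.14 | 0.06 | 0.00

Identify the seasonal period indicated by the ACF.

7

The largest autocorrelation is r_7 = 0.75; the remaining lags stay at or below 0.11.
The dominant spike at lag 7 indicates a seasonal period of 7.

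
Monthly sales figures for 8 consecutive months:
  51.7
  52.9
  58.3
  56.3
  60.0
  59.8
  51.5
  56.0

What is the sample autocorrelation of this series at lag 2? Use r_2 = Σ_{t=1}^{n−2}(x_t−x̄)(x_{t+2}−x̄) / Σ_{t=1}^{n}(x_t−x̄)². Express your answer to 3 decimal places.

-0.198

Mean x̄ = (51.7 + 52.9 + 58.3 + 56.3 + 60.0 + 59.8 + 51.5 + 56.0)/8 = 55.8125
Numerator Σ_{t=1}^{6}(x_t−x̄)(x_{t+2}−x̄) = -16.6003
Denominator Σ(x_t−x̄)² = 83.8888
r_2 = -16.6003 / 83.8888 = -0.198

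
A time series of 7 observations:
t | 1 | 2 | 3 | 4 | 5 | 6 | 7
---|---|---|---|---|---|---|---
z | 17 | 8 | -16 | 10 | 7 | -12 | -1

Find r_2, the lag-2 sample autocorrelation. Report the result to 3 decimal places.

-0.500

Mean z̄ = (17 + 8 − 16 + 10 + 7 − 12 − 1)/7 = 1.8571
Deviations from mean: 15.1429, 6.1429, -17.8571, 8.1429, 5.1429, -13.8571, -2.8571
Σ(z_t−z̄)(z_{t+2}−z̄) = (-270.4082) + (50.0204) + (-91.8367) + (-112.8367) + (-14.6939) = -439.7551
Denominator Σ(z_t−z̄)² = 878.8571
r_2 = -439.7551 / 878.8571 = -0.500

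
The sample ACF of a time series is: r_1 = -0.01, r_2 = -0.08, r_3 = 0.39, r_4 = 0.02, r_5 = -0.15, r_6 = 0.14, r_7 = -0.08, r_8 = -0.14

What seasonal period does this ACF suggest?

The largest autocorrelation is r_3 = 0.39; the remaining lags stay at or below 0.14.
The dominant spike at lag 3 indicates a seasonal period of 3.

3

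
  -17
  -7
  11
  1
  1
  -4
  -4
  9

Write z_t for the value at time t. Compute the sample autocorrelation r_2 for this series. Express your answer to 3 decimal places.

Mean z̄ = (-17 − 7 + 11 + 1 + 1 − 4 − 4 + 9)/8 = -1.2500
Deviations from mean: -15.7500, -5.7500, 12.2500, 2.2500, 2.2500, -2.7500, -2.7500, 10.2500
Numerator Σ_{t=1}^{6}(z_t−z̄)(z_{t+2}−z̄) = -218.8750
Denominator Σ(z_t−z̄)² = 561.5000
r_2 = -218.8750 / 561.5000 = -0.390

-0.390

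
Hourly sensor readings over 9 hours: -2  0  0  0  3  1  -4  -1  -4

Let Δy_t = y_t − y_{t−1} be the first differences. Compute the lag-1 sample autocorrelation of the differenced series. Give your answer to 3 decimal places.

-0.341

First differences Δy: 2, 0, 0, 3, -2, -5, 3, -3
Mean of differences = -0.2500
Numerator Σ(Δy_t−Δȳ)(Δy_{t+1}−Δȳ) = -20.3125
Denominator Σ(Δy_t−Δȳ)² = 59.5000
r_1(Δy) = -20.3125 / 59.5000 = -0.341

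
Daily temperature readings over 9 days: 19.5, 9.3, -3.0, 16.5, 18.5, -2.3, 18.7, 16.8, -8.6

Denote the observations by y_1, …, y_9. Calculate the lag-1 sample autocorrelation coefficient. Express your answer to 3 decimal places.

-0.306

Mean ȳ = (19.5 + 9.3 − 3.0 + 16.5 + 18.5 − 2.3 + 18.7 + 16.8 − 8.6)/9 = 9.4889
Numerator Σ_{t=1}^{8}(y_t−ȳ)(y_{t+1}−ȳ) = -303.6412
Denominator Σ(y_t−ȳ)² = 991.0689
r_1 = -303.6412 / 991.0689 = -0.306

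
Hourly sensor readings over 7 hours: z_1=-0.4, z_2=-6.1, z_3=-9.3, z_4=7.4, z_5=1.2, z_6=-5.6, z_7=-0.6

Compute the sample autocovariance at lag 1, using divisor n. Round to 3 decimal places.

-4.505

Mean z̄ = (-0.4 − 6.1 − 9.3 + 7.4 + 1.2 − 5.6 − 0.6)/7 = -1.9143
Σ_{t=1}^{6}(z_t−z̄)(z_{t+1}−z̄) = -31.5316
γ_1 = -31.5316 / 7 = -4.505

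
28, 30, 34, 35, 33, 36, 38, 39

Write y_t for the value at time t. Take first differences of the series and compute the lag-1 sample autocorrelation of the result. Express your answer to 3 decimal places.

First differences Δy: 2, 4, 1, -2, 3, 2, 1
Mean of differences = 1.5714
Numerator Σ(Δy_t−Δȳ)(Δy_{t+1}−Δȳ) = -3.0408
Denominator Σ(Δy_t−Δȳ)² = 21.7143
r_1(Δy) = -3.0408 / 21.7143 = -0.140

-0.140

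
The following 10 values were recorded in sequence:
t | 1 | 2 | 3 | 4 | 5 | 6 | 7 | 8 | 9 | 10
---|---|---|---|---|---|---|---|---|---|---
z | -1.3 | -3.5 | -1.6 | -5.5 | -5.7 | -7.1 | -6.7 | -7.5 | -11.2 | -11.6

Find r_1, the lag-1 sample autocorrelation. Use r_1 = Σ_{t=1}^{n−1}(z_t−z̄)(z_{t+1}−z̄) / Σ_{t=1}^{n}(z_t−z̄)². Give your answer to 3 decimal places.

0.575

Mean z̄ = (-1.3 − 3.5 − 1.6 − 5.5 − 5.7 − 7.1 − 6.7 − 7.5 − 11.2 − 11.6)/10 = -6.1700
Numerator Σ_{t=1}^{9}(z_t−z̄)(z_{t+1}−z̄) = 63.3451
Denominator Σ(z_t−z̄)² = 110.1010
r_1 = 63.3451 / 110.1010 = 0.575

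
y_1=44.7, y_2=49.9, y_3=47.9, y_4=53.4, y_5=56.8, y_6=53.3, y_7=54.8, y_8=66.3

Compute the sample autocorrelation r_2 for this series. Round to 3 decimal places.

Mean ȳ = (44.7 + 49.9 + 47.9 + 53.4 + 56.8 + 53.3 + 54.8 + 66.3)/8 = 53.3875
Deviations from mean: -8.6875, -3.4875, -5.4875, 0.0125, 3.4125, -0.0875, 1.4125, 12.9125
Σ(y_t−ȳ)(y_{t+2}−ȳ) = (47.6727) + (-0.0436) + (-18.7261) + (-0.0011) + (4.8202) + (-1.1298) = 32.5922
Denominator Σ(y_t−ȳ)² = 298.1288
r_2 = 32.5922 / 298.1288 = 0.109

0.109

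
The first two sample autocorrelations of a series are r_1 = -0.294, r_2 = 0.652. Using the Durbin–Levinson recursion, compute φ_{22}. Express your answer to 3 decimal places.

φ_{22} = (r_2 − r_1²) / (1 − r_1²)
r_1² = (-0.294)² = 0.086436
Numerator = 0.652 − 0.0864 = 0.5656; denominator = 1 − 0.0864 = 0.9136
φ_{22} = 0.5656 / 0.9136 = 0.619

0.619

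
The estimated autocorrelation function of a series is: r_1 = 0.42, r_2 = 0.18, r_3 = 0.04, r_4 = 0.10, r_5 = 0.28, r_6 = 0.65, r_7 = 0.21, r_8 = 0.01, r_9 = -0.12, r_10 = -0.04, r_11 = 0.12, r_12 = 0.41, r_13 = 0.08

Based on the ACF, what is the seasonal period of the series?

6

The largest autocorrelation is r_6 = 0.65; the remaining lags stay at or below 0.42. The elevated value at lag 1 (0.42), dropping to 0.18 at lag 2, reflects decaying short-term dependence rather than seasonality.
The dominant spike at lag 6 indicates a seasonal period of 6.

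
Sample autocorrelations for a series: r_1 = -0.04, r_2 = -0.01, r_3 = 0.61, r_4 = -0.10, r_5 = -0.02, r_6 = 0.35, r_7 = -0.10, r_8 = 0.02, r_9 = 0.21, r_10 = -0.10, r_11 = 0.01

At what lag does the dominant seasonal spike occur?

3

The largest autocorrelation is r_3 = 0.61, with weaker echoes at lags 6 (0.35) and 9 (0.21); the remaining lags stay at or below 0.02.
The dominant spike at lag 3 indicates a seasonal period of 3.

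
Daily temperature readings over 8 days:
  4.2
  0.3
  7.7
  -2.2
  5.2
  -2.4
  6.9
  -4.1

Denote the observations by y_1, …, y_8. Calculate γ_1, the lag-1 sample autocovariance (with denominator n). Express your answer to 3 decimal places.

-14.521

Mean ȳ = (4.2 + 0.3 + 7.7 − 2.2 + 5.2 − 2.4 + 6.9 − 4.1)/8 = 1.9500
Σ_{t=1}^{7}(y_t−ȳ)(y_{t+1}−ȳ) = -116.1675
γ_1 = -116.1675 / 8 = -14.521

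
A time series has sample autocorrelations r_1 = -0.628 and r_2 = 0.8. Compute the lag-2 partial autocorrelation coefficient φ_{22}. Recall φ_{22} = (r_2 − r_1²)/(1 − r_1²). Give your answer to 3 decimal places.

0.670

φ_{22} = (r_2 − r_1²) / (1 − r_1²)
r_1² = (-0.628)² = 0.394384
Numerator = 0.8 − 0.3944 = 0.4056; denominator = 1 − 0.3944 = 0.6056
φ_{22} = 0.4056 / 0.6056 = 0.670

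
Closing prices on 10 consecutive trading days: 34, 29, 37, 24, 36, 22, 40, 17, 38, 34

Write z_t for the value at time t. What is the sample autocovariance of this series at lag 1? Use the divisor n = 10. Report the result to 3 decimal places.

Mean z̄ = (34 + 29 + 37 + 24 + 36 + 22 + 40 + 17 + 38 + 34)/10 = 31.1000
Σ_{t=1}^{9}(z_t−z̄)(z_{t+1}−z̄) = -423.5100
γ_1 = -423.5100 / 10 = -42.351

-42.351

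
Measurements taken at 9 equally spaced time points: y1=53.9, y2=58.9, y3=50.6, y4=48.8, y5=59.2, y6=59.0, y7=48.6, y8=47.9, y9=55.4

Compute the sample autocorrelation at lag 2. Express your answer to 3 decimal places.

-0.754

Mean ȳ = (53.9 + 58.9 + 50.6 + 48.8 + 59.2 + 59.0 + 48.6 + 47.9 + 55.4)/9 = 53.5889
Numerator Σ_{t=1}^{7}(y_t−ȳ)(y_{t+2}−ȳ) = -136.8602
Denominator Σ(y_t−ȳ)² = 181.4689
r_2 = -136.8602 / 181.4689 = -0.754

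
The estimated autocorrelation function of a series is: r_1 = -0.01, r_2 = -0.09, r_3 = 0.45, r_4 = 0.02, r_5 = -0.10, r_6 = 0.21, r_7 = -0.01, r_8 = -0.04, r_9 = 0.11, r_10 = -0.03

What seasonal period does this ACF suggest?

3

The largest autocorrelation is r_3 = 0.45, with a weaker echo at lag 6 (0.21); the remaining lags stay at or below 0.11.
The dominant spike at lag 3 indicates a seasonal period of 3.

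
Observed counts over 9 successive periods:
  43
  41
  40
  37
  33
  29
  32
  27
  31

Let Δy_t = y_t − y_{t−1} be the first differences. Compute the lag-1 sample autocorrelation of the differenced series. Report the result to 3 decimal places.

-0.478

First differences Δy: -2, -1, -3, -4, -4, 3, -5, 4
Mean of differences = -1.5000
Numerator Σ(Δy_t−Δȳ)(Δy_{t+1}−Δȳ) = -37.2500
Denominator Σ(Δy_t−Δȳ)² = 78.0000
r_1(Δy) = -37.2500 / 78.0000 = -0.478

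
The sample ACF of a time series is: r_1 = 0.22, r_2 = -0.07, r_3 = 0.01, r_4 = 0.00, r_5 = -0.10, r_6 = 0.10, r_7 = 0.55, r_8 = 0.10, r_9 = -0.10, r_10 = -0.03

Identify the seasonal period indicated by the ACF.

The largest autocorrelation is r_7 = 0.55; the remaining lags stay at or below 0.22.
The dominant spike at lag 7 indicates a seasonal period of 7.

7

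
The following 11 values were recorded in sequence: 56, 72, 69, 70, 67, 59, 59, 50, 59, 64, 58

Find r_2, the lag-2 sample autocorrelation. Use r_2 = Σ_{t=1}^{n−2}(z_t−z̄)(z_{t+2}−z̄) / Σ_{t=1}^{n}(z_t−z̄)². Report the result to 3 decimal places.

Mean z̄ = (56 + 72 + 69 + 70 + 67 + 59 + 59 + 50 + 59 + 64 + 58)/11 = 62.0909
Numerator Σ_{t=1}^{9}(z_t−z̄)(z_{t+2}−z̄) = 67.0744
Denominator Σ(z_t−z̄)² = 464.9091
r_2 = 67.0744 / 464.9091 = 0.144

0.144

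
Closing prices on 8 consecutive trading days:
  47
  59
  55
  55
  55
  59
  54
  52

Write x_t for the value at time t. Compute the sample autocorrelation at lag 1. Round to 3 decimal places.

Mean x̄ = (47 + 59 + 55 + 55 + 55 + 59 + 54 + 52)/8 = 54.5000
Deviations from mean: -7.5000, 4.5000, 0.5000, 0.5000, 0.5000, 4.5000, -0.5000, -2.5000
Numerator Σ_{t=1}^{7}(x_t−x̄)(x_{t+1}−x̄) = -29.7500
Denominator Σ(x_t−x̄)² = 104.0000
r_1 = -29.7500 / 104.0000 = -0.286

-0.286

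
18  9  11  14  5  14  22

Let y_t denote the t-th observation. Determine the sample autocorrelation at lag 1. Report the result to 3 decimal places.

Mean ȳ = (18 + 9 + 11 + 14 + 5 + 14 + 22)/7 = 13.2857
Deviations from mean: 4.7143, -4.2857, -2.2857, 0.7143, -8.2857, 0.7143, 8.7143
Numerator Σ_{t=1}^{6}(y_t−ȳ)(y_{t+1}−ȳ) = -17.6531
Denominator Σ(y_t−ȳ)² = 191.4286
r_1 = -17.6531 / 191.4286 = -0.092

-0.092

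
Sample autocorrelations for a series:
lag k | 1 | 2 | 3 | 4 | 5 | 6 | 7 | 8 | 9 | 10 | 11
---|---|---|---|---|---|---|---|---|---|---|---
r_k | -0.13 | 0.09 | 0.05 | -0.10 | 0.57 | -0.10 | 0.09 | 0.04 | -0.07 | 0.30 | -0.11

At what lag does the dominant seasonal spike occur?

5

The largest autocorrelation is r_5 = 0.57, with a weaker echo at lag 10 (0.30); the remaining lags stay at or below 0.09.
The dominant spike at lag 5 indicates a seasonal period of 5.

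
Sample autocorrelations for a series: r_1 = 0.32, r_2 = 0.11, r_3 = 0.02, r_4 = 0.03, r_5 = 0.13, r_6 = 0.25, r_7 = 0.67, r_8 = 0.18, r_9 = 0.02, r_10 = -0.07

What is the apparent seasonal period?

7

The largest autocorrelation is r_7 = 0.67; the remaining lags stay at or below 0.32. The elevated value at lag 1 (0.32), dropping to 0.11 at lag 2, reflects decaying short-term dependence rather than seasonality.
The dominant spike at lag 7 indicates a seasonal period of 7.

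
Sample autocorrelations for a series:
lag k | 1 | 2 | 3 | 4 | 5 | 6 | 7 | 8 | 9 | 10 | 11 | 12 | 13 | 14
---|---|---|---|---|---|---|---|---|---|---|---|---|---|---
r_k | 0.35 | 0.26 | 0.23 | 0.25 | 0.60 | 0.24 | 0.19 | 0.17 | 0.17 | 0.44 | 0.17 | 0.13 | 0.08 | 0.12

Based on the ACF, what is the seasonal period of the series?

5

The largest autocorrelation is r_5 = 0.60, with a weaker echo at lag 10 (0.44); the remaining lags stay at or below 0.35. The elevated value at lag 1 (0.35), dropping to 0.26 at lag 2, reflects decaying short-term dependence rather than seasonality.
The dominant spike at lag 5 indicates a seasonal period of 5.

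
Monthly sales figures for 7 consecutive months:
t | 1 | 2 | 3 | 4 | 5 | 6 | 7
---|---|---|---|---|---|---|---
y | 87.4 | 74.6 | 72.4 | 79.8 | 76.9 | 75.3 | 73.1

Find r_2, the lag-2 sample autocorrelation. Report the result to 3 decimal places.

-0.362

Mean ȳ = (87.4 + 74.6 + 72.4 + 79.8 + 76.9 + 75.3 + 73.1)/7 = 77.0714
Deviations from mean: 10.3286, -2.4714, -4.6714, 2.7286, -0.1714, -1.7714, -3.9714
Σ(y_t−ȳ)(y_{t+2}−ȳ) = (-48.2492) + (-6.7435) + (0.8008) + (-4.8335) + (0.6808) = -58.3445
Denominator Σ(y_t−ȳ)² = 160.9943
r_2 = -58.3445 / 160.9943 = -0.362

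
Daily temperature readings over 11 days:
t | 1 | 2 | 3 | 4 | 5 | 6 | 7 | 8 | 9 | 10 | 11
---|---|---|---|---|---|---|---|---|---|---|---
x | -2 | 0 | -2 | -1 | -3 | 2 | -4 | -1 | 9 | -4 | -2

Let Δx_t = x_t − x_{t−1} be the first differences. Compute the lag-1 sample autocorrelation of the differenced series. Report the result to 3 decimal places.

First differences Δx: 2, -2, 1, -2, 5, -6, 3, 10, -13, 2
Mean of differences = 0.0000
Numerator Σ(Δx_t−Δx̄)(Δx_{t+1}−Δx̄) = -192.0000
Denominator Σ(Δx_t−Δx̄)² = 356.0000
r_1(Δx) = -192.0000 / 356.0000 = -0.539

-0.539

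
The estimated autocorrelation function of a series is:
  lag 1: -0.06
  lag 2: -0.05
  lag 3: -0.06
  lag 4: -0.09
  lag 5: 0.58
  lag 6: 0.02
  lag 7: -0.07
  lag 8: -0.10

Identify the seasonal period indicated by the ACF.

The largest autocorrelation is r_5 = 0.58; the remaining lags stay at or below 0.02.
The dominant spike at lag 5 indicates a seasonal period of 5.

5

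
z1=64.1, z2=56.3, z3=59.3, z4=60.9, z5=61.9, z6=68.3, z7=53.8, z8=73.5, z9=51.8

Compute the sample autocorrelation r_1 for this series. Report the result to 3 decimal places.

Mean z̄ = (64.1 + 56.3 + 59.3 + 60.9 + 61.9 + 68.3 + 53.8 + 73.5 + 51.8)/9 = 61.1000
Numerator Σ_{t=1}^{8}(z_t−z̄)(z_{t+1}−z̄) = -258.2000
Denominator Σ(z_t−z̄)² = 381.3400
r_1 = -258.2000 / 381.3400 = -0.677

-0.677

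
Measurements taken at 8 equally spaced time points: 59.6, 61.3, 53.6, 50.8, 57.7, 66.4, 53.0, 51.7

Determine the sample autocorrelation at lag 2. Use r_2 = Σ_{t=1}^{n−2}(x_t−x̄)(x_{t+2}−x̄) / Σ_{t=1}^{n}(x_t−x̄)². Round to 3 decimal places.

Mean x̄ = (59.6 + 61.3 + 53.6 + 50.8 + 57.7 + 66.4 + 53.0 + 51.7)/8 = 56.7625
Deviations from mean: 2.8375, 4.5375, -3.1625, -5.9625, 0.9375, 9.6375, -3.7625, -5.0625
Numerator Σ_{t=1}^{6}(x_t−x̄)(x_{t+2}−x̄) = -148.7741
Denominator Σ(x_t−x̄)² = 207.7388
r_2 = -148.7741 / 207.7388 = -0.716

-0.716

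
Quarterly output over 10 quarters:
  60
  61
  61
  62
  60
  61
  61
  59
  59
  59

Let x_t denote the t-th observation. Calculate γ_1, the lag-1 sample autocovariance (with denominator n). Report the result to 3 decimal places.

0.371

Mean x̄ = (60 + 61 + 61 + 62 + 60 + 61 + 61 + 59 + 59 + 59)/10 = 60.3000
Σ_{t=1}^{9}(x_t−x̄)(x_{t+1}−x̄) = 3.7100
γ_1 = 3.7100 / 10 = 0.371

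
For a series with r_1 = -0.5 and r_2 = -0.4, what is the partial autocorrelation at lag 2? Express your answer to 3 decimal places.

-0.867

φ_{22} = (r_2 − r_1²) / (1 − r_1²)
r_1² = (-0.5)² = 0.25
Numerator = -0.4 − 0.2500 = -0.6500; denominator = 1 − 0.2500 = 0.7500
φ_{22} = -0.6500 / 0.7500 = -0.867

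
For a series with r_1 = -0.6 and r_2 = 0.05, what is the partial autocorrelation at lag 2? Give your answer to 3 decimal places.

-0.484

φ_{22} = (r_2 − r_1²) / (1 − r_1²)
r_1² = (-0.6)² = 0.36
Numerator = 0.05 − 0.3600 = -0.3100; denominator = 1 − 0.3600 = 0.6400
φ_{22} = -0.3100 / 0.6400 = -0.484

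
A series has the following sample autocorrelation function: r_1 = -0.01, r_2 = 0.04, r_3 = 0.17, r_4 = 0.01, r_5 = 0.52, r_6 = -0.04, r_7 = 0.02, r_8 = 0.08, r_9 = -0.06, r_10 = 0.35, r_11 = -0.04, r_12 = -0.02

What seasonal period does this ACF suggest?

5

The largest autocorrelation is r_5 = 0.52, with a weaker echo at lag 10 (0.35); the remaining lags stay at or below 0.17.
The dominant spike at lag 5 indicates a seasonal period of 5.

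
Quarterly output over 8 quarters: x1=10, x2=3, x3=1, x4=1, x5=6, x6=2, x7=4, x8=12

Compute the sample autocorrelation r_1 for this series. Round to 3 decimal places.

0.011

Mean x̄ = (10 + 3 + 1 + 1 + 6 + 2 + 4 + 12)/8 = 4.8750
Numerator Σ_{t=1}^{7}(x_t−x̄)(x_{t+1}−x̄) = 1.3594
Denominator Σ(x_t−x̄)² = 120.8750
r_1 = 1.3594 / 120.8750 = 0.011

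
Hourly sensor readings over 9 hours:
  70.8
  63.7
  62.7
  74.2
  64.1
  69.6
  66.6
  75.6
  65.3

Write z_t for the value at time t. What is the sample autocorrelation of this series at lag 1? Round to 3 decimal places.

Mean z̄ = (70.8 + 63.7 + 62.7 + 74.2 + 64.1 + 69.6 + 66.6 + 75.6 + 65.3)/9 = 68.0667
Numerator Σ_{t=1}^{8}(z_t−z̄)(z_{t+1}−z̄) = -85.9678
Denominator Σ(z_t−z̄)² = 177.6000
r_1 = -85.9678 / 177.6000 = -0.484

-0.484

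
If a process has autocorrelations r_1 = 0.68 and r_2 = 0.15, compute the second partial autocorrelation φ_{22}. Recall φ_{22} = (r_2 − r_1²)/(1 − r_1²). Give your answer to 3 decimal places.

-0.581

φ_{22} = (r_2 − r_1²) / (1 − r_1²)
r_1² = (0.68)² = 0.4624
Numerator = 0.15 − 0.4624 = -0.3124; denominator = 1 − 0.4624 = 0.5376
φ_{22} = -0.3124 / 0.5376 = -0.581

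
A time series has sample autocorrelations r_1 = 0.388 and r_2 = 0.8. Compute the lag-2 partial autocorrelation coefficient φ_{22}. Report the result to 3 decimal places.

φ_{22} = (r_2 − r_1²) / (1 − r_1²)
r_1² = (0.388)² = 0.150544
Numerator = 0.8 − 0.1505 = 0.6495; denominator = 1 − 0.1505 = 0.8495
φ_{22} = 0.6495 / 0.8495 = 0.765

0.765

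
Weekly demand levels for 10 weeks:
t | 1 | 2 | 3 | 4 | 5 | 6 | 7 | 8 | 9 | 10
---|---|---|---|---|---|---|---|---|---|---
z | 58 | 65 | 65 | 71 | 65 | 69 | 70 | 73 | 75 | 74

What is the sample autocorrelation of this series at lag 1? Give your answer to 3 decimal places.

Mean z̄ = (58 + 65 + 65 + 71 + 65 + 69 + 70 + 73 + 75 + 74)/10 = 68.5000
Numerator Σ_{t=1}^{9}(z_t−z̄)(z_{t+1}−z̄) = 102.2500
Denominator Σ(z_t−z̄)² = 248.5000
r_1 = 102.2500 / 248.5000 = 0.411

0.411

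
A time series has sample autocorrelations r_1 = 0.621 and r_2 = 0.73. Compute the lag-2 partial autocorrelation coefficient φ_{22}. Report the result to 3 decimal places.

φ_{22} = (r_2 − r_1²) / (1 − r_1²)
r_1² = (0.621)² = 0.385641
Numerator = 0.73 − 0.3856 = 0.3444; denominator = 1 − 0.3856 = 0.6144
φ_{22} = 0.3444 / 0.6144 = 0.561

0.561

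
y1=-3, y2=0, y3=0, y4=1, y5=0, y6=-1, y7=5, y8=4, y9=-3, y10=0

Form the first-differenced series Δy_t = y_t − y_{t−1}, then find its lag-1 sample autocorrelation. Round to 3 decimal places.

First differences Δy: 3, 0, 1, -1, -1, 6, -1, -7, 3
Mean of differences = 0.3333
Numerator Σ(Δy_t−Δȳ)(Δy_{t+1}−Δȳ) = -25.1111
Denominator Σ(Δy_t−Δȳ)² = 106.0000
r_1(Δy) = -25.1111 / 106.0000 = -0.237

-0.237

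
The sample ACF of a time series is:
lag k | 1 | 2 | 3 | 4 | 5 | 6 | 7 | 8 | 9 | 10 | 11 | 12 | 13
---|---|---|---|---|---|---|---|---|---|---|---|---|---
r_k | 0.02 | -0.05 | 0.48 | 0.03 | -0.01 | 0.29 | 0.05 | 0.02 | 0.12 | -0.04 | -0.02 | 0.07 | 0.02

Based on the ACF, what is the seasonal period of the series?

The largest autocorrelation is r_3 = 0.48, with a weaker echo at lag 6 (0.29); the remaining lags stay at or below 0.12.
The dominant spike at lag 3 indicates a seasonal period of 3.

3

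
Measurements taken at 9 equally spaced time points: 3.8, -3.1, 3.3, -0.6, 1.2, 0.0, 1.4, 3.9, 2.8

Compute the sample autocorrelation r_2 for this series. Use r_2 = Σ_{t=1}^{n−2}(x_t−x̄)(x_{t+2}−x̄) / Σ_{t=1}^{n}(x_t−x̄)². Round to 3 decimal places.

0.285

Mean x̄ = (3.8 − 3.1 + 3.3 − 0.6 + 1.2 + 0.0 + 1.4 + 3.9 + 2.8)/9 = 1.4111
Σ(x_t−x̄)(x_{t+2}−x̄) = (4.5123) + (9.0723) + (-0.3988) + (2.8379) + (0.0023) + (-3.5121) + (-0.0154) = 12.4986
Denominator Σ(x_t−x̄)² = 43.8289
r_2 = 12.4986 / 43.8289 = 0.285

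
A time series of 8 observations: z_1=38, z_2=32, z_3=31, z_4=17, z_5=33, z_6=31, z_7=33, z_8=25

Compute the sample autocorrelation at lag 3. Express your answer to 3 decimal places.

-0.535

Mean z̄ = (38 + 32 + 31 + 17 + 33 + 31 + 33 + 25)/8 = 30.0000
Deviations from mean: 8.0000, 2.0000, 1.0000, -13.0000, 3.0000, 1.0000, 3.0000, -5.0000
Numerator Σ_{t=1}^{5}(z_t−z̄)(z_{t+3}−z̄) = -151.0000
Denominator Σ(z_t−z̄)² = 282.0000
r_3 = -151.0000 / 282.0000 = -0.535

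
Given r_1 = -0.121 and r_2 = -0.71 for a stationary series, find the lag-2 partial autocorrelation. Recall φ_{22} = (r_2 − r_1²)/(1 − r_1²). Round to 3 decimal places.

φ_{22} = (r_2 − r_1²) / (1 − r_1²)
r_1² = (-0.121)² = 0.014641
Numerator = -0.71 − 0.0146 = -0.7246; denominator = 1 − 0.0146 = 0.9854
φ_{22} = -0.7246 / 0.9854 = -0.735

-0.735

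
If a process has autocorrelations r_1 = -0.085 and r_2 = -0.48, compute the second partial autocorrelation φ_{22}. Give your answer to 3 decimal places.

φ_{22} = (r_2 − r_1²) / (1 − r_1²)
r_1² = (-0.085)² = 0.007225
Numerator = -0.48 − 0.0072 = -0.4872; denominator = 1 − 0.0072 = 0.9928
φ_{22} = -0.4872 / 0.9928 = -0.491

-0.491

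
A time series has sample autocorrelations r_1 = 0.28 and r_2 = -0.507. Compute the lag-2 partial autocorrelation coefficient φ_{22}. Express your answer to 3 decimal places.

φ_{22} = (r_2 − r_1²) / (1 − r_1²)
r_1² = (0.28)² = 0.0784
Numerator = -0.507 − 0.0784 = -0.5854; denominator = 1 − 0.0784 = 0.9216
φ_{22} = -0.5854 / 0.9216 = -0.635

-0.635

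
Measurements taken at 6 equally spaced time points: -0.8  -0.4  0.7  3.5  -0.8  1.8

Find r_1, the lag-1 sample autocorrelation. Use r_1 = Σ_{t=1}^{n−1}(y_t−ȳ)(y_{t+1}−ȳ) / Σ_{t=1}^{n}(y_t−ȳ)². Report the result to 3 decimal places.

Mean ȳ = (-0.8 − 0.4 + 0.7 + 3.5 − 0.8 + 1.8)/6 = 0.6667
Deviations from mean: -1.4667, -1.0667, 0.0333, 2.8333, -1.4667, 1.1333
Numerator Σ_{t=1}^{5}(y_t−ȳ)(y_{t+1}−ȳ) = -4.1944
Denominator Σ(y_t−ȳ)² = 14.7533
r_1 = -4.1944 / 14.7533 = -0.284

-0.284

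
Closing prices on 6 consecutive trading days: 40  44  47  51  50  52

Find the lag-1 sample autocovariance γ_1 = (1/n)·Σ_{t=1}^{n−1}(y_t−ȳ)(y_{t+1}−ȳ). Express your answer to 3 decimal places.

7.759

Mean ȳ = (40 + 44 + 47 + 51 + 50 + 52)/6 = 47.3333
Σ_{t=1}^{5}(y_t−ȳ)(y_{t+1}−ȳ) = 46.5556
γ_1 = 46.5556 / 6 = 7.759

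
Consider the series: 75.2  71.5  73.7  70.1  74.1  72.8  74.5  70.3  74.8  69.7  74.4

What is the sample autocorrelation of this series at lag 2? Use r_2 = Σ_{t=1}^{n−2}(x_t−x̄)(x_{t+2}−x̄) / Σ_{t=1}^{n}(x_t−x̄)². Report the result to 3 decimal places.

Mean x̄ = (75.2 + 71.5 + 73.7 + 70.1 + 74.1 + 72.8 + 74.5 + 70.3 + 74.8 + 69.7 + 74.4)/11 = 72.8273
Numerator Σ_{t=1}^{9}(x_t−x̄)(x_{t+2}−x̄) = 23.3794
Denominator Σ(x_t−x̄)² = 42.5418
r_2 = 23.3794 / 42.5418 = 0.550

0.550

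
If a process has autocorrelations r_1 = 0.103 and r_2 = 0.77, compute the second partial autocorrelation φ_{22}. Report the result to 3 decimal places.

φ_{22} = (r_2 − r_1²) / (1 − r_1²)
r_1² = (0.103)² = 0.010609
Numerator = 0.77 − 0.0106 = 0.7594; denominator = 1 − 0.0106 = 0.9894
φ_{22} = 0.7594 / 0.9894 = 0.768

0.768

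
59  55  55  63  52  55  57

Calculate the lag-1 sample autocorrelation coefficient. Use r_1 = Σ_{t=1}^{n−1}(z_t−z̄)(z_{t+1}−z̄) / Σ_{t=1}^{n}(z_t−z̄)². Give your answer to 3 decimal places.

-0.453

Mean z̄ = (59 + 55 + 55 + 63 + 52 + 55 + 57)/7 = 56.5714
Deviations from mean: 2.4286, -1.5714, -1.5714, 6.4286, -4.5714, -1.5714, 0.4286
Σ(z_t−z̄)(z_{t+1}−z̄) = (-3.8163) + (2.4694) + (-10.1020) + (-29.3878) + (7.1837) + (-0.6735) = -34.3265
Denominator Σ(z_t−z̄)² = 75.7143
r_1 = -34.3265 / 75.7143 = -0.453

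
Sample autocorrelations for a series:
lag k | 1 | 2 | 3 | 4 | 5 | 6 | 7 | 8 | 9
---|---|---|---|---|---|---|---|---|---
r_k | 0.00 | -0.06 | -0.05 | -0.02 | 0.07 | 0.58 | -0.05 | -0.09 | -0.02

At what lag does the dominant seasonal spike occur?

6

The largest autocorrelation is r_6 = 0.58; the remaining lags stay at or below 0.07.
The dominant spike at lag 6 indicates a seasonal period of 6.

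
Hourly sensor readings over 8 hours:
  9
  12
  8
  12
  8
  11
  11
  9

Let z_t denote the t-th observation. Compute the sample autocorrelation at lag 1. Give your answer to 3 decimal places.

-0.800

Mean z̄ = (9 + 12 + 8 + 12 + 8 + 11 + 11 + 9)/8 = 10.0000
Deviations from mean: -1.0000, 2.0000, -2.0000, 2.0000, -2.0000, 1.0000, 1.0000, -1.0000
Numerator Σ_{t=1}^{7}(z_t−z̄)(z_{t+1}−z̄) = -16.0000
Denominator Σ(z_t−z̄)² = 20.0000
r_1 = -16.0000 / 20.0000 = -0.800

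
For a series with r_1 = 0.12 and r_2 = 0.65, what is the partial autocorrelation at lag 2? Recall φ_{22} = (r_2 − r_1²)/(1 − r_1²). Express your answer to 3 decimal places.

0.645

φ_{22} = (r_2 − r_1²) / (1 − r_1²)
r_1² = (0.12)² = 0.0144
Numerator = 0.65 − 0.0144 = 0.6356; denominator = 1 − 0.0144 = 0.9856
φ_{22} = 0.6356 / 0.9856 = 0.645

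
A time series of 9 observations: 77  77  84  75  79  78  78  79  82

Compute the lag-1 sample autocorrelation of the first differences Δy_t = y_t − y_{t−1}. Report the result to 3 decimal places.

-0.661

First differences Δy: 0, 7, -9, 4, -1, 0, 1, 3
Mean of differences = 0.6250
Numerator Σ(Δy_t−Δȳ)(Δy_{t+1}−Δȳ) = -101.6406
Denominator Σ(Δy_t−Δȳ)² = 153.8750
r_1(Δy) = -101.6406 / 153.8750 = -0.661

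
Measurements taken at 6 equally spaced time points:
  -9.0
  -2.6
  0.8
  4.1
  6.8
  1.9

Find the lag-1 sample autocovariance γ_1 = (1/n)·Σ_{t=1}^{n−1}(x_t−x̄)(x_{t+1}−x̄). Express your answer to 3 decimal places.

Mean x̄ = (-9.0 − 2.6 + 0.8 + 4.1 + 6.8 + 1.9)/6 = 0.3333
Deviations: -9.3333, -2.9333, 0.4667, 3.7667, 6.4667, 1.5667
Σ_{t=1}^{5}(x_t−x̄)(x_{t+1}−x̄) = 62.2556
γ_1 = 62.2556 / 6 = 10.376

10.376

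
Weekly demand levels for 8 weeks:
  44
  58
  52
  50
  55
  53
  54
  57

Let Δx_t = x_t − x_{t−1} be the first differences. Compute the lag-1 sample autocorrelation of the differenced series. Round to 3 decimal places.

-0.347

First differences Δx: 14, -6, -2, 5, -2, 1, 3
Mean of differences = 1.8571
Numerator Σ(Δx_t−Δx̄)(Δx_{t+1}−Δx̄) = -87.0204
Denominator Σ(Δx_t−Δx̄)² = 250.8571
r_1(Δx) = -87.0204 / 250.8571 = -0.347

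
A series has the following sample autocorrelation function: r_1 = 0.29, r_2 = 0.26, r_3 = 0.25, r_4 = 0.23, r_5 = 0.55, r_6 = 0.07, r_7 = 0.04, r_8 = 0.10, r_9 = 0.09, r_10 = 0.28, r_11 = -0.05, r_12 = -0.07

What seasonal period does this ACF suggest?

5

The largest autocorrelation is r_5 = 0.55; the remaining lags stay at or below 0.29. The elevated value at lag 1 (0.29), dropping to 0.26 at lag 2, reflects decaying short-term dependence rather than seasonality.
The dominant spike at lag 5 indicates a seasonal period of 5.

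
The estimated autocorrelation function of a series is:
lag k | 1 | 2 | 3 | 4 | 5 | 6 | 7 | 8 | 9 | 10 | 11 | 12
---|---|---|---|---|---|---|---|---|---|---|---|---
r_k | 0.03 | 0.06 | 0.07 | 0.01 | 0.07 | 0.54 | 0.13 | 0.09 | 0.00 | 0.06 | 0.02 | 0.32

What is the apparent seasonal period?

6

The largest autocorrelation is r_6 = 0.54, with a weaker echo at lag 12 (0.32); the remaining lags stay at or below 0.13.
The dominant spike at lag 6 indicates a seasonal period of 6.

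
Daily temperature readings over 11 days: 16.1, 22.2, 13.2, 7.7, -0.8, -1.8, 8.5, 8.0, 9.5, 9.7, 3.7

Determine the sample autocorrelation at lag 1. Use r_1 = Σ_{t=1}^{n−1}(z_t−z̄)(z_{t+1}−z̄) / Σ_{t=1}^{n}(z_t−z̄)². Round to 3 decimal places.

Mean z̄ = (16.1 + 22.2 + 13.2 + 7.7 − 0.8 − 1.8 + 8.5 + 8.0 + 9.5 + 9.7 + 3.7)/11 = 8.7273
Numerator Σ_{t=1}^{10}(z_t−z̄)(z_{t+1}−z̄) = 262.9365
Denominator Σ(z_t−z̄)² = 485.9218
r_1 = 262.9365 / 485.9218 = 0.541

0.541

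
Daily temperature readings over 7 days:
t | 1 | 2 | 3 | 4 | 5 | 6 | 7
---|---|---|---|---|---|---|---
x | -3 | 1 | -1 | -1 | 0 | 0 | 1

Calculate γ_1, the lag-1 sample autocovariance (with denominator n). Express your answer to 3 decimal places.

Mean x̄ = (-3 + 1 − 1 − 1 + 0 + 0 + 1)/7 = -0.4286
Deviations: -2.5714, 1.4286, -0.5714, -0.5714, 0.4286, 0.4286, 1.4286
Σ_{t=1}^{6}(x_t−x̄)(x_{t+1}−x̄) = -3.6122
γ_1 = -3.6122 / 7 = -0.516

-0.516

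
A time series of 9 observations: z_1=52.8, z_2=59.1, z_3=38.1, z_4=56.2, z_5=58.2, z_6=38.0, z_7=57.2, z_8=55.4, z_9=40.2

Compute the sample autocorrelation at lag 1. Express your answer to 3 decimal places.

-0.476

Mean z̄ = (52.8 + 59.1 + 38.1 + 56.2 + 58.2 + 38.0 + 57.2 + 55.4 + 40.2)/9 = 50.5778
Numerator Σ_{t=1}^{8}(z_t−z̄)(z_{t+1}−z̄) = -311.9727
Denominator Σ(z_t−z̄)² = 655.9756
r_1 = -311.9727 / 655.9756 = -0.476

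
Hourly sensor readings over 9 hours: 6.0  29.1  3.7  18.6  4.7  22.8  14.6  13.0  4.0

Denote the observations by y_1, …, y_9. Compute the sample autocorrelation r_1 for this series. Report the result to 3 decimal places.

Mean ȳ = (6.0 + 29.1 + 3.7 + 18.6 + 4.7 + 22.8 + 14.6 + 13.0 + 4.0)/9 = 12.9444
Numerator Σ_{t=1}^{8}(y_t−ȳ)(y_{t+1}−ȳ) = -425.7920
Denominator Σ(y_t−ȳ)² = 674.5222
r_1 = -425.7920 / 674.5222 = -0.631

-0.631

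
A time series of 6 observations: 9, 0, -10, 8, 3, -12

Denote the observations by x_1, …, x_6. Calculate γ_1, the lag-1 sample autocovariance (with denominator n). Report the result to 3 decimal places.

-15.296

Mean x̄ = (9 + 0 − 10 + 8 + 3 − 12)/6 = -0.3333
Deviations: 9.3333, 0.3333, -9.6667, 8.3333, 3.3333, -11.6667
Σ_{t=1}^{5}(x_t−x̄)(x_{t+1}−x̄) = -91.7778
γ_1 = -91.7778 / 6 = -15.296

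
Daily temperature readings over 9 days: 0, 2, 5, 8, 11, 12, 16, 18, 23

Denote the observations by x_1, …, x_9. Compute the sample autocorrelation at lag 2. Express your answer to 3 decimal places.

Mean x̄ = (0 + 2 + 5 + 8 + 11 + 12 + 16 + 18 + 23)/9 = 10.5556
Numerator Σ_{t=1}^{7}(x_t−x̄)(x_{t+2}−x̄) = 155.2716
Denominator Σ(x_t−x̄)² = 464.2222
r_2 = 155.2716 / 464.2222 = 0.334

0.334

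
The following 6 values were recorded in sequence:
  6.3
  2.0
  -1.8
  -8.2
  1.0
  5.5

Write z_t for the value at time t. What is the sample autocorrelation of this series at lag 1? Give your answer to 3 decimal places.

Mean z̄ = (6.3 + 2.0 − 1.8 − 8.2 + 1.0 + 5.5)/6 = 0.8000
Deviations from mean: 5.5000, 1.2000, -2.6000, -9.0000, 0.2000, 4.7000
Σ(z_t−z̄)(z_{t+1}−z̄) = (6.6000) + (-3.1200) + (23.4000) + (-1.8000) + (0.9400) = 26.0200
Denominator Σ(z_t−z̄)² = 141.5800
r_1 = 26.0200 / 141.5800 = 0.184

0.184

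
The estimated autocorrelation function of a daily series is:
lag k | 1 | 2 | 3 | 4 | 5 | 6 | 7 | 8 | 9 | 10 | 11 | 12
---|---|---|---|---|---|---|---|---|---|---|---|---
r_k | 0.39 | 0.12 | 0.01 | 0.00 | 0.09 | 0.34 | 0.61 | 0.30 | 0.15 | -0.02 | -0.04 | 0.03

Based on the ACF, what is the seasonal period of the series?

7

The largest autocorrelation is r_7 = 0.61; the remaining lags stay at or below 0.39. The elevated value at lag 1 (0.39), dropping to 0.12 at lag 2, reflects decaying short-term dependence rather than seasonality.
The dominant spike at lag 7 indicates a seasonal period of 7.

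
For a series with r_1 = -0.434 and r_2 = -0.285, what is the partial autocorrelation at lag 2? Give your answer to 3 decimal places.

φ_{22} = (r_2 − r_1²) / (1 − r_1²)
r_1² = (-0.434)² = 0.188356
Numerator = -0.285 − 0.1884 = -0.4734; denominator = 1 − 0.1884 = 0.8116
φ_{22} = -0.4734 / 0.8116 = -0.583

-0.583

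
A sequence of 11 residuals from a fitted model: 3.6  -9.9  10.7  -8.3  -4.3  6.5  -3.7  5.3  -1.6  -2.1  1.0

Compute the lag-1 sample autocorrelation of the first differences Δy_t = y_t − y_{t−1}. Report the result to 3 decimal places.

First differences Δy: -13.5, 20.6, -19.0, 4.0, 10.8, -10.2, 9.0, -6.9, -0.5, 3.1
Mean of differences = -0.2600
Numerator Σ(Δy_t−Δȳ)(Δy_{t+1}−Δȳ) = -962.4996
Denominator Σ(Δy_t−Δȳ)² = 1342.0840
r_1(Δy) = -962.4996 / 1342.0840 = -0.717

-0.717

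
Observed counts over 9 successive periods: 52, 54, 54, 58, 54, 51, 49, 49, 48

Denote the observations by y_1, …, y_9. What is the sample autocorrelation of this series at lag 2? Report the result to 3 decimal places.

0.221

Mean ȳ = (52 + 54 + 54 + 58 + 54 + 51 + 49 + 49 + 48)/9 = 52.1111
Σ(y_t−ȳ)(y_{t+2}−ȳ) = (-0.2099) + (11.1235) + (3.5679) + (-6.5432) + (-5.8765) + (3.4568) + (12.7901) = 18.3086
Denominator Σ(y_t−ȳ)² = 82.8889
r_2 = 18.3086 / 82.8889 = 0.221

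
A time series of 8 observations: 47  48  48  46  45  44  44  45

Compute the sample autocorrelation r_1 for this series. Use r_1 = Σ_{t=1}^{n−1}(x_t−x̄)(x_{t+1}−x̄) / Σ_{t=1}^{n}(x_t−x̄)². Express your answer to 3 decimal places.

Mean x̄ = (47 + 48 + 48 + 46 + 45 + 44 + 44 + 45)/8 = 45.8750
Deviations from mean: 1.1250, 2.1250, 2.1250, 0.1250, -0.8750, -1.8750, -1.8750, -0.8750
Σ(x_t−x̄)(x_{t+1}−x̄) = (2.3906) + (4.5156) + (0.2656) + (-0.1094) + (1.6406) + (3.5156) + (1.6406) = 13.8594
Denominator Σ(x_t−x̄)² = 18.8750
r_1 = 13.8594 / 18.8750 = 0.734

0.734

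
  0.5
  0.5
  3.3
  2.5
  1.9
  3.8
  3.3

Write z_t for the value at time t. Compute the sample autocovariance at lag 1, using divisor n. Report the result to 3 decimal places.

Mean z̄ = (0.5 + 0.5 + 3.3 + 2.5 + 1.9 + 3.8 + 3.3)/7 = 2.2571
Deviations: -1.7571, -1.7571, 1.0429, 0.2429, -0.3571, 1.5429, 1.0429
Σ_{t=1}^{6}(z_t−z̄)(z_{t+1}−z̄) = 2.4796
γ_1 = 2.4796 / 7 = 0.354

0.354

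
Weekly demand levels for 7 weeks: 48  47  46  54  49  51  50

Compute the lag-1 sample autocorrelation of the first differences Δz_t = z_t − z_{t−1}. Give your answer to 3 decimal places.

-0.634

First differences Δz: -1, -1, 8, -5, 2, -1
Mean of differences = 0.3333
Numerator Σ(Δz_t−Δz̄)(Δz_{t+1}−Δz̄) = -60.4444
Denominator Σ(Δz_t−Δz̄)² = 95.3333
r_1(Δz) = -60.4444 / 95.3333 = -0.634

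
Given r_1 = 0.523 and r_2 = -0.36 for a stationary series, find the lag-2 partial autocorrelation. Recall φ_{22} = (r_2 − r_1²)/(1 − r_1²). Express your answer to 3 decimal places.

φ_{22} = (r_2 − r_1²) / (1 − r_1²)
r_1² = (0.523)² = 0.273529
Numerator = -0.36 − 0.2735 = -0.6335; denominator = 1 − 0.2735 = 0.7265
φ_{22} = -0.6335 / 0.7265 = -0.872

-0.872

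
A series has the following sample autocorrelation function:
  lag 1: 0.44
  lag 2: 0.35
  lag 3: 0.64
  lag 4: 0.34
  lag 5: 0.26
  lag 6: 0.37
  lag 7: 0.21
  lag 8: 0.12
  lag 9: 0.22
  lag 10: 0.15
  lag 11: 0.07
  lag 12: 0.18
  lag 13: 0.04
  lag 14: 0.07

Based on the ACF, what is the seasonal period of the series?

The largest autocorrelation is r_3 = 0.64; the remaining lags stay at or below 0.44. The elevated value at lag 1 (0.44), dropping to 0.35 at lag 2, reflects decaying short-term dependence rather than seasonality.
The dominant spike at lag 3 indicates a seasonal period of 3.

3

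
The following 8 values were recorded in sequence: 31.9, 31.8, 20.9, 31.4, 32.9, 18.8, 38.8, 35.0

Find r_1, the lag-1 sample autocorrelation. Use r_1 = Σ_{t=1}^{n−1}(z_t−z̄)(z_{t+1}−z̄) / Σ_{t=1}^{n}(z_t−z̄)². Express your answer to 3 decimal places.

Mean z̄ = (31.9 + 31.8 + 20.9 + 31.4 + 32.9 + 18.8 + 38.8 + 35.0)/8 = 30.1875
Deviations from mean: 1.7125, 1.6125, -9.2875, 1.2125, 2.7125, -11.3875, 8.6125, 4.8125
Σ(z_t−z̄)(z_{t+1}−z̄) = (2.7614) + (-14.9761) + (-11.2611) + (3.2889) + (-30.8886) + (-98.0748) + (41.4477) = -107.7027
Denominator Σ(z_t−z̄)² = 327.6288
r_1 = -107.7027 / 327.6288 = -0.329

-0.329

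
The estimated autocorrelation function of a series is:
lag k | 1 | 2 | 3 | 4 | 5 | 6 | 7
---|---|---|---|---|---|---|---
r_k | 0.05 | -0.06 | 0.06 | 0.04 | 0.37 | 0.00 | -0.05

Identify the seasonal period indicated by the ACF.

5

The largest autocorrelation is r_5 = 0.37; the remaining lags stay at or below 0.06.
The dominant spike at lag 5 indicates a seasonal period of 5.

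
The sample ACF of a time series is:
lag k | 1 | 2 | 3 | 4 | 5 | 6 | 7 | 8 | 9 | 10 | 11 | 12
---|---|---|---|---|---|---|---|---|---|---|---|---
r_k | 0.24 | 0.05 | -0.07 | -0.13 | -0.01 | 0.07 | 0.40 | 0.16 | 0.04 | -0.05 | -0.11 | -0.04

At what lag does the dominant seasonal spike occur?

The largest autocorrelation is r_7 = 0.40; the remaining lags stay at or below 0.24. The elevated value at lag 1 (0.24), dropping to 0.05 at lag 2, reflects decaying short-term dependence rather than seasonality.
The dominant spike at lag 7 indicates a seasonal period of 7.

7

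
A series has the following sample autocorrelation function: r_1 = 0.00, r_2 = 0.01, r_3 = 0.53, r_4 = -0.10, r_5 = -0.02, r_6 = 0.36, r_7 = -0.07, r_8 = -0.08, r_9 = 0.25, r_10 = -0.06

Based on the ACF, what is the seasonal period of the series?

3

The largest autocorrelation is r_3 = 0.53, with weaker echoes at lags 6 (0.36) and 9 (0.25); the remaining lags stay at or below 0.01.
The dominant spike at lag 3 indicates a seasonal period of 3.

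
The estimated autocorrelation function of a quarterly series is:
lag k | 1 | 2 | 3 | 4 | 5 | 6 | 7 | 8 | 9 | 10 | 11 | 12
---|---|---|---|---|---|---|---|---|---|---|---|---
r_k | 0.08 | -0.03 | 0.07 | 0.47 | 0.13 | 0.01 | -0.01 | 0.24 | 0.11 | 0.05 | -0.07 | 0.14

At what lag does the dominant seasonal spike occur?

4

The largest autocorrelation is r_4 = 0.47, with a weaker echo at lag 8 (0.24); the remaining lags stay at or below 0.14.
The dominant spike at lag 4 indicates a seasonal period of 4.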